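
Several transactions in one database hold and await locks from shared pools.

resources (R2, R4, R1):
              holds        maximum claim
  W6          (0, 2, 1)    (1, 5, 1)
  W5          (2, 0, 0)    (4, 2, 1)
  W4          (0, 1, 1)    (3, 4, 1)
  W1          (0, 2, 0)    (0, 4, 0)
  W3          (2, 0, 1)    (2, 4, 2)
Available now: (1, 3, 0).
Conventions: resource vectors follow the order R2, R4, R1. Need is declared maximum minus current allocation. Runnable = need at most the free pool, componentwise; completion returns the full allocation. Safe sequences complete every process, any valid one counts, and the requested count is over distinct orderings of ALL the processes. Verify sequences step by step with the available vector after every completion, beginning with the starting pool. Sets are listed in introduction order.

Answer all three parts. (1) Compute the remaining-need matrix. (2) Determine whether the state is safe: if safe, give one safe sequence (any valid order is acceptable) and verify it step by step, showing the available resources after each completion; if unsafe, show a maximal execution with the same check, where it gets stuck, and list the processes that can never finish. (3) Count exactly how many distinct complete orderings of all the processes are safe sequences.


(1) Outstanding need per process (order R2, R4, R1):
  W6: (1, 3, 0)
  W5: (2, 2, 1)
  W4: (3, 3, 0)
  W1: (0, 2, 0)
  W3: (0, 4, 1)
(2) SAFE, for example via the order W1, W6, W3, W4, W5.
Key observation: W6 marks the first exact bind of the order: its need (1, 3, 0) fits the free (1, 5, 0) with zero slack on a requested resource.
Check, step by step:
  pool = (1, 3, 0)
  run W1 (needs (0, 2, 0), free (1, 3, 0)); after release of (0, 2, 0) the pool is (1, 5, 0)
  run W6 (needs (1, 3, 0), free (1, 5, 0)); after release of (0, 2, 1) the pool is (1, 7, 1)
  run W3 (needs (0, 4, 1), free (1, 7, 1)); after release of (2, 0, 1) the pool is (3, 7, 2)
  run W4 (needs (3, 3, 0), free (3, 7, 2)); after release of (0, 1, 1) the pool is (3, 8, 3)
  run W5 (needs (2, 2, 1), free (3, 8, 3)); after release of (2, 0, 0) the pool is (5, 8, 3)
(3) Precisely 10 of the possible complete orderings are safe sequences.


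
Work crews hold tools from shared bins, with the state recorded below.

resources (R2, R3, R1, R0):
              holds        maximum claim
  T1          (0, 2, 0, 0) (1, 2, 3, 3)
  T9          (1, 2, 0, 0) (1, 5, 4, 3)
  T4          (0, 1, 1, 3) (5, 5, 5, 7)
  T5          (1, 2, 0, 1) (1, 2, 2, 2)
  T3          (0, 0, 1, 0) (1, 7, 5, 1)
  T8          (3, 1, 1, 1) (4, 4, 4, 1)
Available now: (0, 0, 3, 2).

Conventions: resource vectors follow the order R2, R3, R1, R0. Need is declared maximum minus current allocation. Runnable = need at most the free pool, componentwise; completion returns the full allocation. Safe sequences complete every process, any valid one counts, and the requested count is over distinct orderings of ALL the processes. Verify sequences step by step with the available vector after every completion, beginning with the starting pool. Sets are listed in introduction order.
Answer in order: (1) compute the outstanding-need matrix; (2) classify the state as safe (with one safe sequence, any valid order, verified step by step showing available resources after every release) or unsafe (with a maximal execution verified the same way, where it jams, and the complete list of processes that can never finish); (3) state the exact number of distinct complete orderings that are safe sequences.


(1) Remaining need (order R2, R3, R1, R0):
  T1: (1, 0, 3, 3)
  T9: (0, 3, 4, 3)
  T4: (5, 4, 4, 4)
  T5: (0, 0, 2, 1)
  T3: (1, 7, 4, 1)
  T8: (1, 3, 3, 0)
(2) SAFE — a valid safe sequence is T5, T1, T8, T9, T4, T3.
Key observation: T1 is the earliest step where a requested resource binds exactly: need (1, 0, 3, 3), pool (1, 2, 3, 3) at its turn.
Walking it through:
  pool = (0, 0, 3, 2)
  T5: need (0, 0, 2, 1) fits (0, 0, 3, 2); releases (1, 2, 0, 1), pool now (1, 2, 3, 3)
  T1: need (1, 0, 3, 3) fits (1, 2, 3, 3); releases (0, 2, 0, 0), pool now (1, 4, 3, 3)
  T8: need (1, 3, 3, 0) fits (1, 4, 3, 3); releases (3, 1, 1, 1), pool now (4, 5, 4, 4)
  T9: need (0, 3, 4, 3) fits (4, 5, 4, 4); releases (1, 2, 0, 0), pool now (5, 7, 4, 4)
  T4: need (5, 4, 4, 4) fits (5, 7, 4, 4); releases (0, 1, 1, 3), pool now (5, 8, 5, 7)
  T3: need (1, 7, 4, 1) fits (5, 8, 5, 7); releases (0, 0, 1, 0), pool now (5, 8, 6, 7)
(3) The exact count: 2 of the possible complete orderings are safe sequences.


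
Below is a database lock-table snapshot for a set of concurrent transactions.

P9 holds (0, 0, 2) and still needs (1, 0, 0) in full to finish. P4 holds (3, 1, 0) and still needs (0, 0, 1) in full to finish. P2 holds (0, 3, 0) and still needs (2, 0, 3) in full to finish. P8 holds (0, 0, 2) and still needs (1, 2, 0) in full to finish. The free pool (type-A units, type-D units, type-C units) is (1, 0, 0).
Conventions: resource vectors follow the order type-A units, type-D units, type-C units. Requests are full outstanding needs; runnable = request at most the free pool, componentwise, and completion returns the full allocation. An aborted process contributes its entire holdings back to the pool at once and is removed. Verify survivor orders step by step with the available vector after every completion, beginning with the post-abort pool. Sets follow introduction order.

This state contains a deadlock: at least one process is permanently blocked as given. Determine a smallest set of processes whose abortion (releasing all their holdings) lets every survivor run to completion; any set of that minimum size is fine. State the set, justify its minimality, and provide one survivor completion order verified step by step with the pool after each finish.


Minimum abort set: P8.
Key observation: P2 had no path to completion before; after the abort of P8 ((0, 0, 2) returned), step 3 is where it fits.
No smaller set exists: with zero aborts the deadlock remains.
The survivors complete as P9, P4, P2. Step-by-step check (starting from the post-abort pool):
  pool = (1, 0, 2)
  P9: need (1, 0, 0) fits (1, 0, 2); releases (0, 0, 2), pool now (1, 0, 4)
  P4: need (0, 0, 1) fits (1, 0, 4); releases (3, 1, 0), pool now (4, 1, 4)
  P2: need (2, 0, 3) fits (4, 1, 4); releases (0, 3, 0), pool now (4, 4, 4)


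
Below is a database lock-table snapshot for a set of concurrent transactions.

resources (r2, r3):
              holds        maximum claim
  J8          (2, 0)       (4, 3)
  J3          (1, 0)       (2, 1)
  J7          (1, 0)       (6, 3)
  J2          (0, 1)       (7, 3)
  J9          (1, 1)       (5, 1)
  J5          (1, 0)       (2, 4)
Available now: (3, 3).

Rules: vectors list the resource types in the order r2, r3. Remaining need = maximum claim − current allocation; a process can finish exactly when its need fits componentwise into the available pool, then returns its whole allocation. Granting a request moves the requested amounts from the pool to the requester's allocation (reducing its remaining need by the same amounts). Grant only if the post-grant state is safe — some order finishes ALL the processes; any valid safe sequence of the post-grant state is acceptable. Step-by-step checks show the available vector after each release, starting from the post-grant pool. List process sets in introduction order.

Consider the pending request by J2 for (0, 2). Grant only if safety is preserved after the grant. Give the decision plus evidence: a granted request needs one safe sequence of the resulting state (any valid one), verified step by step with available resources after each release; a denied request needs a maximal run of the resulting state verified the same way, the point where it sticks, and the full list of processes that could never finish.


DENY: after the grant no complete ordering would exist.
Key observation: after J3, J9 the pool peaks at (5, 2), and each blocked process is short somewhere: J8 on r3; J7 on r3; J2 on r2; J5 on r3.
After a pretend grant, a maximal execution: J3, J9 — then nothing else fits. Check, step by step:
  pool = (3, 1)
  run J3 (needs (1, 1), free (3, 1)); after release of (1, 0) the pool is (4, 1)
  run J9 (needs (4, 0), free (4, 1)); after release of (1, 1) the pool is (5, 2)
  blocked: J8 wants (2, 3), pool (5, 2) — not enough r3
  blocked: J7 wants (5, 3), pool (5, 2) — not enough r3
  blocked: J2 wants (7, 0), pool (5, 2) — not enough r2
  blocked: J5 wants (1, 4), pool (5, 2) — not enough r3
Had the request been granted, J8, J7, J2 and J5 could never finish.


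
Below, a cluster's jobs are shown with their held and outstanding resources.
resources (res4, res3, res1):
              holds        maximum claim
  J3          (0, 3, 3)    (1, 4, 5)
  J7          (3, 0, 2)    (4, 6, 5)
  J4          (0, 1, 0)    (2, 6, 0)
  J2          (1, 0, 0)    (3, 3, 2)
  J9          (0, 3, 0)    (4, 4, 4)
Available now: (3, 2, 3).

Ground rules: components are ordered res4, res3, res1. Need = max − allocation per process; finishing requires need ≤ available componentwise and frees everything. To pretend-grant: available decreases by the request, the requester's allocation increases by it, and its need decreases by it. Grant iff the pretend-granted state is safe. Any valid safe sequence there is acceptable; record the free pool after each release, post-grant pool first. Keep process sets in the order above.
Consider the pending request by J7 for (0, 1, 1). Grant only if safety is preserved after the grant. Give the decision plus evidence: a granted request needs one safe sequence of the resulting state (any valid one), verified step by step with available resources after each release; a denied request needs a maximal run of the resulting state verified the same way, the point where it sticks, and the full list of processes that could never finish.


GRANT — the state after the grant stays safe, e.g. via J3, J2, J9, J7, J4.
Key observation: post-grant, (3, 1, 2) remains, and an order beginning with J3 completes everyone.
Step-by-step check of the post-grant state:
  pool = (3, 1, 2)
  J3 needs (1, 1, 2) <= (3, 1, 2) -> finishes; pool += (0, 3, 3) = (3, 4, 5)
  J2 needs (2, 3, 2) <= (3, 4, 5) -> finishes; pool += (1, 0, 0) = (4, 4, 5)
  J9 needs (4, 1, 4) <= (4, 4, 5) -> finishes; pool += (0, 3, 0) = (4, 7, 5)
  J7 needs (1, 5, 2) <= (4, 7, 5) -> finishes; pool += (3, 1, 3) = (7, 8, 8)
  J4 needs (2, 5, 0) <= (7, 8, 8) -> finishes; pool += (0, 1, 0) = (7, 9, 8)


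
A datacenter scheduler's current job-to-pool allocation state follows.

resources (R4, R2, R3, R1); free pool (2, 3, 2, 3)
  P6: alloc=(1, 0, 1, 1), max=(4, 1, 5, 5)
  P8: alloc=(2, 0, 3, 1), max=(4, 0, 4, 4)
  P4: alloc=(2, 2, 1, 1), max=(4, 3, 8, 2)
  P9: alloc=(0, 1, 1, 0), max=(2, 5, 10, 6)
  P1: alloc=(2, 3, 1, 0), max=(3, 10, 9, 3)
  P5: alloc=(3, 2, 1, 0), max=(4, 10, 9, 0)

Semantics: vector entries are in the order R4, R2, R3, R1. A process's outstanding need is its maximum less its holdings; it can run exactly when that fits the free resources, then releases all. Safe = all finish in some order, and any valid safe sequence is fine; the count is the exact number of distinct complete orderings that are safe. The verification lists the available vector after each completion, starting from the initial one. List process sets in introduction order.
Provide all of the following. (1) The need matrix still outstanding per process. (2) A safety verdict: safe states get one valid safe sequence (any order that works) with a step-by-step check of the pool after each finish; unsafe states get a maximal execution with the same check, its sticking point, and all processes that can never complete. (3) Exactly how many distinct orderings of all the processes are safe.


(1) Need matrix, components ordered R4, R2, R3, R1:
  P6: (3, 1, 4, 4)
  P8: (2, 0, 1, 3)
  P4: (2, 1, 7, 1)
  P9: (2, 4, 9, 6)
  P1: (1, 7, 8, 3)
  P5: (1, 8, 8, 0)
(2) UNSAFE — no complete ordering exists.
Key observation: no order helps: past P8, P6, the free pool tops out at (5, 3, 6, 5), below what each blocked process needs in R3.
A maximal execution: P8, P6 — then nothing else fits. Verifying each step:
  pool = (2, 3, 2, 3)
  run P8 (needs (2, 0, 1, 3), free (2, 3, 2, 3)); after release of (2, 0, 3, 1) the pool is (4, 3, 5, 4)
  run P6 (needs (3, 1, 4, 4), free (4, 3, 5, 4)); after release of (1, 0, 1, 1) the pool is (5, 3, 6, 5)
  P4 still needs (2, 1, 7, 1) but only (5, 3, 6, 5) is free — short on R3
  P9 still needs (2, 4, 9, 6) but only (5, 3, 6, 5) is free — short on R2, R3 and R1
  P1 still needs (1, 7, 8, 3) but only (5, 3, 6, 5) is free — short on R2 and R3
  P5 still needs (1, 8, 8, 0) but only (5, 3, 6, 5) is free — short on R2 and R3
Permanently blocked: P4, P9, P1 and P5.
(3) Precisely 0 of the possible complete orderings are safe sequences.


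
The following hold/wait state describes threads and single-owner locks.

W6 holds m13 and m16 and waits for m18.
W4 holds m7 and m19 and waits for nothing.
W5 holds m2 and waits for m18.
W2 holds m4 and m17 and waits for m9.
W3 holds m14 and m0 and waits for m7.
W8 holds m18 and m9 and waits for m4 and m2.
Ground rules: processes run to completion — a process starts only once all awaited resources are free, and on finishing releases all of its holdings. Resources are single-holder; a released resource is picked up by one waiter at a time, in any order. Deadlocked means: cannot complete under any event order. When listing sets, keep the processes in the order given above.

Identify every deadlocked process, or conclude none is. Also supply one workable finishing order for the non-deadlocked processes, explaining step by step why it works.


Deadlocked set: W6, W5, W2 and W8.
Key observation: W8 -> W5 -> W8 is a circular wait — nothing in it can go first; W2 is caught in further circular waits and W6 waits into the deadlock from upstream.
A valid finishing order for the others: W4, W3.
Step-by-step check:
  W4 waits on nothing -> runs at once and releases m7 and m19
  W3: everything it awaited (m7) is free; runs, freeing m14 and m0


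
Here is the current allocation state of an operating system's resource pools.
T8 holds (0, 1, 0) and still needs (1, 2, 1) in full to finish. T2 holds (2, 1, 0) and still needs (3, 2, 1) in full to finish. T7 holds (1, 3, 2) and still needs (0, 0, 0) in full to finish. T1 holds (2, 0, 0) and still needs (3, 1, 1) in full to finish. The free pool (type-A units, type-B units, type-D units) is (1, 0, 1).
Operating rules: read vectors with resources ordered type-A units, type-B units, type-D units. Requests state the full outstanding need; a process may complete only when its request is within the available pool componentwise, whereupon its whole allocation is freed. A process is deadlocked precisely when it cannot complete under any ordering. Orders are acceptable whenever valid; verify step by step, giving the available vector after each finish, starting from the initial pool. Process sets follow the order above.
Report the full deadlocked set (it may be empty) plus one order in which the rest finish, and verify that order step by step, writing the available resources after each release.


The deadlocked set is T2 and T1.
Key observation: the wall is type-A units: completing T7, T8 brings the pool only to (2, 4, 3), and all the rest need more.
One completion order for the rest: T7, T8. Check, step by step:
  pool = (1, 0, 1)
  T7 needs (0, 0, 0) <= (1, 0, 1) -> finishes; pool += (1, 3, 2) = (2, 3, 3)
  T8 needs (1, 2, 1) <= (2, 3, 3) -> finishes; pool += (0, 1, 0) = (2, 4, 3)
The blocked processes can never fit:
  T2 cannot run: need (3, 2, 1) vs free (2, 4, 3) (insufficient type-A units)
  T1 cannot run: need (3, 1, 1) vs free (2, 4, 3) (insufficient type-A units)


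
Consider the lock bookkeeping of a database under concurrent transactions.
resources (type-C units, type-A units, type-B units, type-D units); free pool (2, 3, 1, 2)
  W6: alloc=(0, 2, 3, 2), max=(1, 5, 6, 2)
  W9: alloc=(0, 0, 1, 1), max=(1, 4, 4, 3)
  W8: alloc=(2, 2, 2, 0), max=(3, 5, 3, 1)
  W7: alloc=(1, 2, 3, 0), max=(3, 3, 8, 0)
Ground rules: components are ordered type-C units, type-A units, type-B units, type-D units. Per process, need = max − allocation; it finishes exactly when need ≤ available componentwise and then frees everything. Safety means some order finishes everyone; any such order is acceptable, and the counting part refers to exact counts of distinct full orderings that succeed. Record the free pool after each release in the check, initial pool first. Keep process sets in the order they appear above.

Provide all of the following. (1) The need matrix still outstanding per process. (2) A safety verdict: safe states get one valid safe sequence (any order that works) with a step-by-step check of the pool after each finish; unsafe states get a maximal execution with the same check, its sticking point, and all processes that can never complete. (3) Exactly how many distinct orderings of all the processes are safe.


(1) Remaining need (order type-C units, type-A units, type-B units, type-D units):
  W6: (1, 3, 3, 0)
  W9: (1, 4, 3, 2)
  W8: (1, 3, 1, 1)
  W7: (2, 1, 5, 0)
(2) The state is SAFE; one workable sequence: W8, W6, W7, W9.
Key observation: the order's first zero-slack moment is W8 ((1, 3, 1, 1) needed, (2, 3, 1, 2) free — a requested resource with nothing to spare).
Check, step by step:
  pool = (2, 3, 1, 2)
  run W8 (needs (1, 3, 1, 1), free (2, 3, 1, 2)); after release of (2, 2, 2, 0) the pool is (4, 5, 3, 2)
  run W6 (needs (1, 3, 3, 0), free (4, 5, 3, 2)); after release of (0, 2, 3, 2) the pool is (4, 7, 6, 4)
  run W7 (needs (2, 1, 5, 0), free (4, 7, 6, 4)); after release of (1, 2, 3, 0) the pool is (5, 9, 9, 4)
  run W9 (needs (1, 4, 3, 2), free (5, 9, 9, 4)); after release of (0, 0, 1, 1) the pool is (5, 9, 10, 5)
(3) Precisely 3 of the possible complete orderings are safe sequences.


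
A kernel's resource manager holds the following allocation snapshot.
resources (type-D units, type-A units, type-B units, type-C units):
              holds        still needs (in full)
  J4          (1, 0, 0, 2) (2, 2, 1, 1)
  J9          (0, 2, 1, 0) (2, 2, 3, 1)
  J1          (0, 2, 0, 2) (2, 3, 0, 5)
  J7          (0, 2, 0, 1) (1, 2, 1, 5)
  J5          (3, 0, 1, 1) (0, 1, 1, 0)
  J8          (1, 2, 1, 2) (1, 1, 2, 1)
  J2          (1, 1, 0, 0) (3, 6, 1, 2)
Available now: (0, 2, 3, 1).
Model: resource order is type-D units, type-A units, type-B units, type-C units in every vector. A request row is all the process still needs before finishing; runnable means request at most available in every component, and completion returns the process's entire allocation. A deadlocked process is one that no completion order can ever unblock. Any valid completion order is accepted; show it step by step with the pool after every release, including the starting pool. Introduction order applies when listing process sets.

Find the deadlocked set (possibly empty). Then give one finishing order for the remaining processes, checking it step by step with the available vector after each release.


Nothing here is deadlocked.
Key observation: J5 leads a chain of completions in which each release enables another process.
One completion order for the rest: J5, J4, J8, J7, J9, J2, J1. Step-by-step check:
  pool = (0, 2, 3, 1)
  J5 needs (0, 1, 1, 0) <= (0, 2, 3, 1) -> finishes; pool += (3, 0, 1, 1) = (3, 2, 4, 2)
  J4 needs (2, 2, 1, 1) <= (3, 2, 4, 2) -> finishes; pool += (1, 0, 0, 2) = (4, 2, 4, 4)
  J8 needs (1, 1, 2, 1) <= (4, 2, 4, 4) -> finishes; pool += (1, 2, 1, 2) = (5, 4, 5, 6)
  J7 needs (1, 2, 1, 5) <= (5, 4, 5, 6) -> finishes; pool += (0, 2, 0, 1) = (5, 6, 5, 7)
  J9 needs (2, 2, 3, 1) <= (5, 6, 5, 7) -> finishes; pool += (0, 2, 1, 0) = (5, 8, 6, 7)
  J2 needs (3, 6, 1, 2) <= (5, 8, 6, 7) -> finishes; pool += (1, 1, 0, 0) = (6, 9, 6, 7)
  J1 needs (2, 3, 0, 5) <= (6, 9, 6, 7) -> finishes; pool += (0, 2, 0, 2) = (6, 11, 6, 9)


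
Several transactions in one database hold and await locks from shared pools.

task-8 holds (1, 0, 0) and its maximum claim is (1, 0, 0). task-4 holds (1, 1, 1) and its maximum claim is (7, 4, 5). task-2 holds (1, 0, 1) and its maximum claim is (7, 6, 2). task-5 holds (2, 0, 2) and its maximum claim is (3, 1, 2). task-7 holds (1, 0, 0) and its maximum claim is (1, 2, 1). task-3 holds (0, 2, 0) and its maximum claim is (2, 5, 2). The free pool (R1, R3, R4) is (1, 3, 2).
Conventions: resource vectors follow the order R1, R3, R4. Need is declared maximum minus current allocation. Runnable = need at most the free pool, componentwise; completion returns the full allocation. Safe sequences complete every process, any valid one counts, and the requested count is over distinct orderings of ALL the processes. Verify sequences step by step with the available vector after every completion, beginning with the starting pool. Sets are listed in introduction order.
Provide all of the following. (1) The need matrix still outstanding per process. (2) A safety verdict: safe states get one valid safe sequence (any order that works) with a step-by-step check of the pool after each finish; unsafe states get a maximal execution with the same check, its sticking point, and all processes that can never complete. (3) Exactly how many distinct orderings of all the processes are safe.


(1) Need matrix, components ordered R1, R3, R4:
  task-8: (0, 0, 0)
  task-4: (6, 3, 4)
  task-2: (6, 6, 1)
  task-5: (1, 1, 0)
  task-7: (0, 2, 1)
  task-3: (2, 3, 2)
(2) UNSAFE.
Key observation: even finishing task-5, task-7, task-8, task-3 leaves just (5, 5, 4) free — too little R1 for any of the remaining processes.
Going as far as possible: task-5, task-7, task-8, task-3; after that, nothing fits. Walking it through:
  pool = (1, 3, 2)
  run task-5 (needs (1, 1, 0), free (1, 3, 2)); after release of (2, 0, 2) the pool is (3, 3, 4)
  run task-7 (needs (0, 2, 1), free (3, 3, 4)); after release of (1, 0, 0) the pool is (4, 3, 4)
  run task-8 (needs (0, 0, 0), free (4, 3, 4)); after release of (1, 0, 0) the pool is (5, 3, 4)
  run task-3 (needs (2, 3, 2), free (5, 3, 4)); after release of (0, 2, 0) the pool is (5, 5, 4)
  blocked: task-4 wants (6, 3, 4), pool (5, 5, 4) — not enough R1
  blocked: task-2 wants (6, 6, 1), pool (5, 5, 4) — not enough R1 and R3
Never able to finish: task-4 and task-2.
(3) The exact count: 0 of the possible complete orderings are safe sequences.


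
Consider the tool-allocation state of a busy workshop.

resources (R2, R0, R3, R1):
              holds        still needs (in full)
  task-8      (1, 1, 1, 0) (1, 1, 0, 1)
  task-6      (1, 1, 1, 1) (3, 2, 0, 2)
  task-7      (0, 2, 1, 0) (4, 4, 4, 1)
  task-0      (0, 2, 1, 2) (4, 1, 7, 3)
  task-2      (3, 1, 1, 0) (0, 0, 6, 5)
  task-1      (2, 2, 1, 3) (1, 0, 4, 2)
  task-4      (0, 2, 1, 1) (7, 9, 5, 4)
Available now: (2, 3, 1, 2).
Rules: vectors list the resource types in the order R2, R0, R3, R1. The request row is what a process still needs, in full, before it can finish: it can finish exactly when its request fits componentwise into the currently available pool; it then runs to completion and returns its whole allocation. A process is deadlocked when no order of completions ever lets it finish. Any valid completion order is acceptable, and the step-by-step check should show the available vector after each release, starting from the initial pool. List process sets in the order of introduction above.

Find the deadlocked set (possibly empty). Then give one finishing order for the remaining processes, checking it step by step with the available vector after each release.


The deadlocked set is task-7, task-0, task-2, task-1 and task-4.
Key observation: R3 is the bottleneck — with task-8, task-6 done the pool holds (4, 5, 3, 3), short of every remaining need.
The rest can finish in the order task-8, task-6. Walking it through:
  pool = (2, 3, 1, 2)
  task-8 needs (1, 1, 0, 1) <= (2, 3, 1, 2) -> finishes; pool += (1, 1, 1, 0) = (3, 4, 2, 2)
  task-6 needs (3, 2, 0, 2) <= (3, 4, 2, 2) -> finishes; pool += (1, 1, 1, 1) = (4, 5, 3, 3)
None of the blocked processes ever fits:
  task-7 still needs (4, 4, 4, 1) but only (4, 5, 3, 3) is free — short on R3
  task-0 still needs (4, 1, 7, 3) but only (4, 5, 3, 3) is free — short on R3
  task-2 still needs (0, 0, 6, 5) but only (4, 5, 3, 3) is free — short on R3 and R1
  task-1 still needs (1, 0, 4, 2) but only (4, 5, 3, 3) is free — short on R3
  task-4 still needs (7, 9, 5, 4) but only (4, 5, 3, 3) is free — short on R2, R0, R3 and R1


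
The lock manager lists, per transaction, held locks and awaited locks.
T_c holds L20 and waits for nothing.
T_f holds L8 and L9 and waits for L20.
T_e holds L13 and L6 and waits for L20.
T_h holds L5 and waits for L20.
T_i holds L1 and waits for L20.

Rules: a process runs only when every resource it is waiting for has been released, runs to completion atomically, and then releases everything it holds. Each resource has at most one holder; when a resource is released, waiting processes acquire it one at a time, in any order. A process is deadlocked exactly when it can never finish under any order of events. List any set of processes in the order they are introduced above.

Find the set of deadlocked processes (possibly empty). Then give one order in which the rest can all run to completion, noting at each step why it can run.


No process is deadlocked.
Key observation: all waits point, directly or indirectly, at processes that can finish, so nothing is permanently blocked.
A valid finishing order for the others: T_c, T_e, T_i, T_h, T_f.
Check, step by step:
  T_c: no waits; runs immediately, freeing L20
  T_e: everything it awaited (L20) is free; runs, freeing L13 and L6
  T_i: everything it awaited (L20) is free; runs, freeing L1
  T_h: everything it awaited (L20) is free; runs, freeing L5
  T_f: everything it awaited (L20) is free; runs, freeing L8 and L9


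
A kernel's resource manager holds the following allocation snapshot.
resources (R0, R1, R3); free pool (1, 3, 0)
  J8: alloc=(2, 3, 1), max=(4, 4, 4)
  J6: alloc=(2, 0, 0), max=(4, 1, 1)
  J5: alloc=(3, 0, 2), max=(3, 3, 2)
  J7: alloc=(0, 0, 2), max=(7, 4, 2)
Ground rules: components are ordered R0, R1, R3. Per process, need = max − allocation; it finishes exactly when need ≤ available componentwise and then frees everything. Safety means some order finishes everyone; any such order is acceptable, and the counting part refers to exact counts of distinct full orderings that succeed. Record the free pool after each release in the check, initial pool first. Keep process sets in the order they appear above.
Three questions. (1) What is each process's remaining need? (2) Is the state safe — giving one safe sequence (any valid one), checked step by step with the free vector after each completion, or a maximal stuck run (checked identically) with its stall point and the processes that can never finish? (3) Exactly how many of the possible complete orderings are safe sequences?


(1) Remaining need (order R0, R1, R3):
  J8: (2, 1, 3)
  J6: (2, 1, 1)
  J5: (0, 3, 0)
  J7: (7, 4, 0)
(2) UNSAFE.
Key observation: after J5, J6 the pool peaks at (6, 3, 2), and each blocked process is short somewhere: J8 on R3; J7 on R0, R1.
The run J5, J6 cannot be extended any further. Walking it through:
  pool = (1, 3, 0)
  J5 needs (0, 3, 0) <= (1, 3, 0) -> finishes; pool += (3, 0, 2) = (4, 3, 2)
  J6 needs (2, 1, 1) <= (4, 3, 2) -> finishes; pool += (2, 0, 0) = (6, 3, 2)
  blocked: J8 wants (2, 1, 3), pool (6, 3, 2) — not enough R3
  blocked: J7 wants (7, 4, 0), pool (6, 3, 2) — not enough R0 and R1
Permanently blocked: J8 and J7.
(3) Exactly 0 of the possible complete orderings are safe sequences.


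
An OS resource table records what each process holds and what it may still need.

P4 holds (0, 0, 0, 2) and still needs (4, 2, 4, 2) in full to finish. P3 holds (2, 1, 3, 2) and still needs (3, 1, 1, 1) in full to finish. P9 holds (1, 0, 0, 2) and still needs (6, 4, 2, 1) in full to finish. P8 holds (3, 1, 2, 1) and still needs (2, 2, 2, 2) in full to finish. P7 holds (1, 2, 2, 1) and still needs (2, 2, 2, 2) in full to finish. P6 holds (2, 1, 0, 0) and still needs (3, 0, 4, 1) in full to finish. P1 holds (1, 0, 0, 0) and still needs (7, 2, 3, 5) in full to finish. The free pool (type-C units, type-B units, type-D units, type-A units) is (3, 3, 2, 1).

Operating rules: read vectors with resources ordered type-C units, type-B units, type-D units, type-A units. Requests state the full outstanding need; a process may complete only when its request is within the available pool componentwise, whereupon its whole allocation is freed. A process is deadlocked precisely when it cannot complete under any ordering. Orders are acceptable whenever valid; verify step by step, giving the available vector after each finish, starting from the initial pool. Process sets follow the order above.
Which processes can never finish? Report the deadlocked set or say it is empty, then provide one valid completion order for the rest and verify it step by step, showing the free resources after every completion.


No process is deadlocked.
Key observation: starting with P3, each completion frees enough for the next — no one is permanently blocked.
A valid finishing order for the others: P3, P6, P9, P8, P1, P4, P7. Walking it through:
  pool = (3, 3, 2, 1)
  P3 needs (3, 1, 1, 1) <= (3, 3, 2, 1) -> finishes; pool += (2, 1, 3, 2) = (5, 4, 5, 3)
  P6 needs (3, 0, 4, 1) <= (5, 4, 5, 3) -> finishes; pool += (2, 1, 0, 0) = (7, 5, 5, 3)
  P9 needs (6, 4, 2, 1) <= (7, 5, 5, 3) -> finishes; pool += (1, 0, 0, 2) = (8, 5, 5, 5)
  P8 needs (2, 2, 2, 2) <= (8, 5, 5, 5) -> finishes; pool += (3, 1, 2, 1) = (11, 6, 7, 6)
  P1 needs (7, 2, 3, 5) <= (11, 6, 7, 6) -> finishes; pool += (1, 0, 0, 0) = (12, 6, 7, 6)
  P4 needs (4, 2, 4, 2) <= (12, 6, 7, 6) -> finishes; pool += (0, 0, 0, 2) = (12, 6, 7, 8)
  P7 needs (2, 2, 2, 2) <= (12, 6, 7, 8) -> finishes; pool += (1, 2, 2, 1) = (13, 8, 9, 9)


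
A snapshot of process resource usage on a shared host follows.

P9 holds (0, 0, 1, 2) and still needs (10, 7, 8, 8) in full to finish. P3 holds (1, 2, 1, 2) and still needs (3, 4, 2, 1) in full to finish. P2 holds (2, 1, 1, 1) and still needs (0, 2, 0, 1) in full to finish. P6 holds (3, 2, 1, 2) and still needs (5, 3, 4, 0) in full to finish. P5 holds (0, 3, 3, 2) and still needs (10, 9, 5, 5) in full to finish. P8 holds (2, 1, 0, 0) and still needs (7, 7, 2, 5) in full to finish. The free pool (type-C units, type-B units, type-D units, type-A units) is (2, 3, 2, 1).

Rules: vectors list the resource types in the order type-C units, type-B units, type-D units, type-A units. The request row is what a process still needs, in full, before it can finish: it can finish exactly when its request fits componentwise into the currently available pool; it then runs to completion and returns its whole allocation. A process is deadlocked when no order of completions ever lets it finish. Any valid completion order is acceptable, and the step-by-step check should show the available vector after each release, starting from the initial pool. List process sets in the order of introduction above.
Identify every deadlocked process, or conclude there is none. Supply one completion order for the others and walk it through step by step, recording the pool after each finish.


Nothing here is deadlocked.
Key observation: starting with P2, each completion frees enough for the next — no one is permanently blocked.
The rest can finish in the order P2, P3, P6, P8, P5, P9. Step-by-step check:
  pool = (2, 3, 2, 1)
  P2: need (0, 2, 0, 1) fits (2, 3, 2, 1); releases (2, 1, 1, 1), pool now (4, 4, 3, 2)
  P3: need (3, 4, 2, 1) fits (4, 4, 3, 2); releases (1, 2, 1, 2), pool now (5, 6, 4, 4)
  P6: need (5, 3, 4, 0) fits (5, 6, 4, 4); releases (3, 2, 1, 2), pool now (8, 8, 5, 6)
  P8: need (7, 7, 2, 5) fits (8, 8, 5, 6); releases (2, 1, 0, 0), pool now (10, 9, 5, 6)
  P5: need (10, 9, 5, 5) fits (10, 9, 5, 6); releases (0, 3, 3, 2), pool now (10, 12, 8, 8)
  P9: need (10, 7, 8, 8) fits (10, 12, 8, 8); releases (0, 0, 1, 2), pool now (10, 12, 9, 10)


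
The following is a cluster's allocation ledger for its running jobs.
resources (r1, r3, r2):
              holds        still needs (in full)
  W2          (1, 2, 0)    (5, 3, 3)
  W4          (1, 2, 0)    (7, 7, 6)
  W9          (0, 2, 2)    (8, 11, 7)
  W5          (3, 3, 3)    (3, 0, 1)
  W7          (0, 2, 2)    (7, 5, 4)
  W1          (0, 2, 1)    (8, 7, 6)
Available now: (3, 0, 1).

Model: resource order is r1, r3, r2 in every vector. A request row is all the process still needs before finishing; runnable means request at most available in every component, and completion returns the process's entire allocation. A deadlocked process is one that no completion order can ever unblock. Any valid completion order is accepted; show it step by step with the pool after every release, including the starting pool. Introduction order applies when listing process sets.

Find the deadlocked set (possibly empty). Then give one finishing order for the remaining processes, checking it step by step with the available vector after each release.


Nothing here is deadlocked.
Key observation: W5 fits the free pool immediately, and its release cascades until everyone finishes.
The rest can finish in the order W5, W2, W7, W4, W1, W9. Walking it through:
  pool = (3, 0, 1)
  W5 needs (3, 0, 1) <= (3, 0, 1) -> finishes; pool += (3, 3, 3) = (6, 3, 4)
  W2 needs (5, 3, 3) <= (6, 3, 4) -> finishes; pool += (1, 2, 0) = (7, 5, 4)
  W7 needs (7, 5, 4) <= (7, 5, 4) -> finishes; pool += (0, 2, 2) = (7, 7, 6)
  W4 needs (7, 7, 6) <= (7, 7, 6) -> finishes; pool += (1, 2, 0) = (8, 9, 6)
  W1 needs (8, 7, 6) <= (8, 9, 6) -> finishes; pool += (0, 2, 1) = (8, 11, 7)
  W9 needs (8, 11, 7) <= (8, 11, 7) -> finishes; pool += (0, 2, 2) = (8, 13, 9)


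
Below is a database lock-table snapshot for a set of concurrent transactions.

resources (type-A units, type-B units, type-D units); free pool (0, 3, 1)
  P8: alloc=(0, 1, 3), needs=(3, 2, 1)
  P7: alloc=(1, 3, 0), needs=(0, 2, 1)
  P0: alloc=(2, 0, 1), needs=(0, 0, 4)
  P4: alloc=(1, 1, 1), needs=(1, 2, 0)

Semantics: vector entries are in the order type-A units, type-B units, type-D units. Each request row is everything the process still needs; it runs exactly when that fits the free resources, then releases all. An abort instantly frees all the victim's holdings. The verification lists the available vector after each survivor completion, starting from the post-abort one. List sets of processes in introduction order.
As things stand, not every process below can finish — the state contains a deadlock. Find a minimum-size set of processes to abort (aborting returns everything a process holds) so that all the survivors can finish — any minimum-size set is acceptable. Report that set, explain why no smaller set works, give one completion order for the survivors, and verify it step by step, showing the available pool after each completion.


Minimum abort set: P8.
Key observation: P0 could never have finished before the abort; with (0, 1, 3) returned by P8, it fits at step 1.
Minimality: the empty abort set fails — the state is deadlocked as it stands.
The survivors complete as P0, P4, P7. Step-by-step check (starting from the post-abort pool):
  pool = (0, 4, 4)
  P0 needs (0, 0, 4) <= (0, 4, 4) -> finishes; pool += (2, 0, 1) = (2, 4, 5)
  P4 needs (1, 2, 0) <= (2, 4, 5) -> finishes; pool += (1, 1, 1) = (3, 5, 6)
  P7 needs (0, 2, 1) <= (3, 5, 6) -> finishes; pool += (1, 3, 0) = (4, 8, 6)


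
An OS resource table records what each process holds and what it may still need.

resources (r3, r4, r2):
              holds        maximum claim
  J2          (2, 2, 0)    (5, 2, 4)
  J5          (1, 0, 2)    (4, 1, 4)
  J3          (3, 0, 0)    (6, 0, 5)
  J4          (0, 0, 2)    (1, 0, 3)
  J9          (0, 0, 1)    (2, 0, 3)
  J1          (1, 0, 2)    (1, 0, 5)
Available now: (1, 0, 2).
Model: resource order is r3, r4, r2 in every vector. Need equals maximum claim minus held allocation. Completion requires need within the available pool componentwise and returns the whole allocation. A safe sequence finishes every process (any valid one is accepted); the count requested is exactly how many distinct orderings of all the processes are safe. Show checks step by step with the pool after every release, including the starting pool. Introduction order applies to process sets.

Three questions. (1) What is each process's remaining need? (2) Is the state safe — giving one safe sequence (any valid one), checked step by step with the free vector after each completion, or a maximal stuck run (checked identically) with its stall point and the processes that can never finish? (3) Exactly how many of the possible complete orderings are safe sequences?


(1) Need matrix, components ordered r3, r4, r2:
  J2: (3, 0, 4)
  J5: (3, 1, 2)
  J3: (3, 0, 5)
  J4: (1, 0, 1)
  J9: (2, 0, 2)
  J1: (0, 0, 3)
(2) UNSAFE.
Key observation: no order helps: past J4, J1, J9, the free pool tops out at (2, 0, 7), below what each blocked process needs in r3.
The run J4, J1, J9 cannot be extended any further. Verifying each step:
  pool = (1, 0, 2)
  run J4 (needs (1, 0, 1), free (1, 0, 2)); after release of (0, 0, 2) the pool is (1, 0, 4)
  run J1 (needs (0, 0, 3), free (1, 0, 4)); after release of (1, 0, 2) the pool is (2, 0, 6)
  run J9 (needs (2, 0, 2), free (2, 0, 6)); after release of (0, 0, 1) the pool is (2, 0, 7)
  blocked: J2 wants (3, 0, 4), pool (2, 0, 7) — not enough r3
  blocked: J5 wants (3, 1, 2), pool (2, 0, 7) — not enough r3 and r4
  blocked: J3 wants (3, 0, 5), pool (2, 0, 7) — not enough r3
Permanently blocked: J2, J5 and J3.
(3) Precisely 0 of the possible complete orderings are safe sequences.


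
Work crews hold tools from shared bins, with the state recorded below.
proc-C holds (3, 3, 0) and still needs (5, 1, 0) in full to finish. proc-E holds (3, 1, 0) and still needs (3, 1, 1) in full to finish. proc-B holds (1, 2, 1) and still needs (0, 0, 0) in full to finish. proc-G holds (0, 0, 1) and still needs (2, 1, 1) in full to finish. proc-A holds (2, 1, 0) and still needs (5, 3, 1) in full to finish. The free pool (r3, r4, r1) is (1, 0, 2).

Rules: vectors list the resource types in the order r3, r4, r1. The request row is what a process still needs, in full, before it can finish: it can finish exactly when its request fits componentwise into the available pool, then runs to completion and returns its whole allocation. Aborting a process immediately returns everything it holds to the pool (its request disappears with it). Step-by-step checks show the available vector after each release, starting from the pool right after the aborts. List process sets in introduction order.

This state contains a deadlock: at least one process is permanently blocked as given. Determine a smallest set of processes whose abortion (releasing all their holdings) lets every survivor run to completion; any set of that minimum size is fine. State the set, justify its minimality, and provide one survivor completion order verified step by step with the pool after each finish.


Abort proc-A.
Key observation: aborting proc-A returns (2, 1, 0), and proc-E — hopeless before — runs at step 2 with the returned capacity in the pool.
Why nothing smaller works: aborting no one leaves the state deadlocked as given.
Survivors finish in the order: proc-G, proc-E, proc-C, proc-B. Check, step by step (pool after the aborts first):
  pool = (3, 1, 2)
  proc-G: need (2, 1, 1) fits (3, 1, 2); releases (0, 0, 1), pool now (3, 1, 3)
  proc-E: need (3, 1, 1) fits (3, 1, 3); releases (3, 1, 0), pool now (6, 2, 3)
  proc-C: need (5, 1, 0) fits (6, 2, 3); releases (3, 3, 0), pool now (9, 5, 3)
  proc-B: need (0, 0, 0) fits (9, 5, 3); releases (1, 2, 1), pool now (10, 7, 4)


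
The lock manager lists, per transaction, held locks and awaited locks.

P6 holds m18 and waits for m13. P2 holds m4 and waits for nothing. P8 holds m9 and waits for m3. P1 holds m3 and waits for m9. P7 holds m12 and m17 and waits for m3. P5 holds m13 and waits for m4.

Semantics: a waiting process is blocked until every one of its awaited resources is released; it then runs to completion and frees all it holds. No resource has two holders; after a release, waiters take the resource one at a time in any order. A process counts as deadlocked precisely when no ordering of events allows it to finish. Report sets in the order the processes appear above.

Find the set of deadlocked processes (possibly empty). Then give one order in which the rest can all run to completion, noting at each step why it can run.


The deadlocked set is P8, P1 and P7.
Key observation: nobody on the ring P8 -> P1 -> P8 can start until another member finishes, which never happens; P7 waits into the deadlock from upstream.
The rest can finish in the order P2, P5, P6.
Check, step by step:
  run P2 (it waits on nothing); releases m4
  run P5 (all its waits — m4 — are resolved); releases m13
  run P6 (all its waits — m13 — are resolved); releases m18
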